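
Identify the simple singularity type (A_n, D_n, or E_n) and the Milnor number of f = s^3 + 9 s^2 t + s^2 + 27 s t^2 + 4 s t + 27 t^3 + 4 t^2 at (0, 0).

Type A2, Milnor number mu = 2.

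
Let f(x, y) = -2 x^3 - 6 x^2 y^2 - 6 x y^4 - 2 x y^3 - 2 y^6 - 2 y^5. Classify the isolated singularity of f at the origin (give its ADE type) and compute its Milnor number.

Type E_{7}, Milnor number mu = 7.

The Hessian of f at 0 is [[0, 0], [0, 0]] with rank 0, so corank 2. A Groebner basis of the Jacobian ideal J(f) in C{x,y} is {-x^2 + y^4 - y^3/3, x^3, x^2*y + x^2/3 + y^3/9, x^2 + x*y^2 + y^3/3}; counting standard monomials gives mu = 7. Corank 2; j^3 = -2*x^3 is a perfect cube, so E-series; the 4-jet and mu = 7 give E_7.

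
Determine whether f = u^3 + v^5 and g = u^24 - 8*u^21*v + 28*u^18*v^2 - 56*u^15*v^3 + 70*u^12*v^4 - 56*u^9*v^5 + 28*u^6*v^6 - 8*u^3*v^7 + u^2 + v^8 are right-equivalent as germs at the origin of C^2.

The Hessian of f at 0 is [[0, 0], [0, 0]] with rank 0, so corank 2. A Groebner basis of the Jacobian ideal J(f) in C{u,v} is {v^4, u^2}; counting standard monomials gives mu = 8. Corank 2; j^3 = u^3 is a perfect cube, so E-series; the 5-jet and mu = 8 give E_8. The Hessian of g at 0 is [[2, 0], [0, 0]] with rank 1, so corank 1. A Groebner basis of the Jacobian ideal J(g) in C{u,v} is {v^7, u}; counting standard monomials gives mu = 7. Corank 1: A-series; mu = 7 gives A_7. f is E_8 but g is A_7, hence not right-equivalent.

No.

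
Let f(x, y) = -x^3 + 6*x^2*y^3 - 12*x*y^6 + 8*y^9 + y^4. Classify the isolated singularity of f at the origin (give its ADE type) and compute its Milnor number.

Type E_6, Milnor number mu = 6.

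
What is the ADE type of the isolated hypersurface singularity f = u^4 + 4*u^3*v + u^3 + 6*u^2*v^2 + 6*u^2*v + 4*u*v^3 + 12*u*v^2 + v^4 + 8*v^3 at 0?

The Hessian of f at 0 is [[0, 0], [0, 0]] with rank 0, so corank 2. A Groebner basis of the Jacobian ideal J(f) in C{u,v} is {v^4, u*v^2 + 5*v^3/3, u^2 + 4*u*v + 4*v^2}; counting standard monomials gives mu = 6. Corank 2; j^3 = (u + 2*v)^3 is a perfect cube, so E-series; the 4-jet and mu = 6 give E_6.

E6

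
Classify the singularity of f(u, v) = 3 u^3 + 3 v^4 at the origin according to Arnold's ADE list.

E_{6}

The Hessian of f at 0 has rank 0. Corank 2; j^3 = 3*u^3 is a perfect cube, so E-series; the 4-jet and mu = 6 give E_6.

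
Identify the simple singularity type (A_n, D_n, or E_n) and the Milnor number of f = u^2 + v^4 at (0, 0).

Type A_3, Milnor number mu = 3.

The Hessian of f at 0 is [[2, 0], [0, 0]] with rank 1, so corank 1. A Groebner basis of the Jacobian ideal J(f) in C{u,v} is {v^3, u}; counting standard monomials gives mu = 3. Corank 1: A-series; mu = 3 gives A_3.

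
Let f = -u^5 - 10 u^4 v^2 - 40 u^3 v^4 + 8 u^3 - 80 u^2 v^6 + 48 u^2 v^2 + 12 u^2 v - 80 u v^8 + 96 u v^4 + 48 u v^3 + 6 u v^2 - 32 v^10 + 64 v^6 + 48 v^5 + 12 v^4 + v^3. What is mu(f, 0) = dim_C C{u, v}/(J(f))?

The Hessian of f at 0 is [[0, 0], [0, 0]] with rank 0, so corank 2. A Groebner basis of the Jacobian ideal J(f) in C{u,v} is {-3*u^2/32 + u*v^3 - 3*u*v^2/8 - 3*u*v/32 - 3*v^3/16 - 3*v^2/128, u^2/4 + u*v^2 + u*v/4 + v^4 + v^3/2 + v^2/16, u^3 + 3*u^2/16 + 3*u*v/16 + v^3/8 + 3*v^2/64, u^2*v - u^2/8 + u*v^2/2 - u*v/8 - v^2/32}; counting standard monomials gives mu = 8. Corank 2; j^3 = (2*u + v)^3 is a perfect cube, so E-series; the 5-jet and mu = 8 give E_8.

8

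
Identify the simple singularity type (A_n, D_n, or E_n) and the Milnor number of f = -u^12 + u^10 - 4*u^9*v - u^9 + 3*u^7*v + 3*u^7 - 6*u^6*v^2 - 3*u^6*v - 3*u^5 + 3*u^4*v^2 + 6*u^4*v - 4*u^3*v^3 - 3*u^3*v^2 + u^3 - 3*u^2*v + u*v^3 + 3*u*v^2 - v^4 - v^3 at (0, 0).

The Hessian of f at 0 has rank 0. Corank 2; j^3 = (u - v)^3 is a perfect cube, so E-series; the 4-jet and mu = 7 give E_7.

Type E7, Milnor number mu = 7.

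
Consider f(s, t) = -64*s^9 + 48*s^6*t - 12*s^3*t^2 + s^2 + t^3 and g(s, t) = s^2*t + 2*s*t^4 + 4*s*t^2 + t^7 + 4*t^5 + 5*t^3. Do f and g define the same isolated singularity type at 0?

No.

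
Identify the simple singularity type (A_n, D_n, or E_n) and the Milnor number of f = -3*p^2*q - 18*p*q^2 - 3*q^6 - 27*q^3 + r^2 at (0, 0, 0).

Type D_{7}, Milnor number mu = 7.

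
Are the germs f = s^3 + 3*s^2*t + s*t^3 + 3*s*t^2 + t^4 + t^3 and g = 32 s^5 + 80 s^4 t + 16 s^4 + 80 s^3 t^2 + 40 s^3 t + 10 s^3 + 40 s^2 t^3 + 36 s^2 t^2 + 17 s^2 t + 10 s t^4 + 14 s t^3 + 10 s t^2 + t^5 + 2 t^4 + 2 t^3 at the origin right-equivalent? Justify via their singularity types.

The Hessian of f at 0 has rank 0. Corank 2; j^3 = (s + t)^3 is a perfect cube, so E-series; the 4-jet and mu = 7 give E_7. The Hessian of g at 0 has rank 0. Corank 2; j^3 = (2*s + t)*(5*s^2 + 6*s*t + 2*t^2) splits into three distinct lines over C (the quadratic factor has nonzero discriminant), so D_4. f is E_7 but g is D_4, hence not right-equivalent.

No.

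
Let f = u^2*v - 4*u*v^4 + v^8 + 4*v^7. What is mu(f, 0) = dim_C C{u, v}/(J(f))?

9

The Hessian of f at 0 is [[0, 0], [0, 0]] with rank 0, so corank 2. A Groebner basis of the Jacobian ideal J(f) in C{u,v} is {u^2*v^2, -u^2*v - u^2/2 + u*v^3, -u*v/2 + v^4, u^3}; counting standard monomials gives mu = 9. Corank 2; j^3 = u^2*v has shape L^2 M (L != M), so D-series; mu = 9 gives D_9.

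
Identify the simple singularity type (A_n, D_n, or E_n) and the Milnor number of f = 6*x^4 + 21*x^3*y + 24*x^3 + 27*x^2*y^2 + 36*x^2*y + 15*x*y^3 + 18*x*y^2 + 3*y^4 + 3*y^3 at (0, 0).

Type E_7, Milnor number mu = 7.

The Hessian of f at 0 has rank 0. Corank 2; j^3 = 3*(2*x + y)^3 is a perfect cube, so E-series; the 4-jet and mu = 7 give E_7.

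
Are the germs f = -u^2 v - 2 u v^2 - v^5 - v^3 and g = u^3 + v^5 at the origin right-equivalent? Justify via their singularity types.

No.

The Hessian of f at 0 has rank 0. Corank 2; j^3 = -v*(u + v)^2 has shape L^2 M (L != M), so D-series; mu = 6 gives D_6. The Hessian of g at 0 has rank 0. Corank 2; j^3 = u^3 is a perfect cube, so E-series; the 5-jet and mu = 8 give E_8. f is D_6 but g is E_8, hence not right-equivalent.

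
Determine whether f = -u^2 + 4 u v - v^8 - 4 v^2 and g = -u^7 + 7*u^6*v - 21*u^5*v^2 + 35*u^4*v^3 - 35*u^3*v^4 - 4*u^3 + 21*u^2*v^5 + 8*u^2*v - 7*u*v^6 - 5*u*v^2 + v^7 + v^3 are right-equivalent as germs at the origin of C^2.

No.

The Hessian of f at 0 has rank 1. Corank 1: A-series; mu = 7 gives A_7. The Hessian of g at 0 has rank 0. Corank 2; j^3 = -(u - v)*(2*u - v)^2 has shape L^2 M (L != M), so D-series; mu = 8 gives D_8. f is A_7 but g is D_8, hence not right-equivalent.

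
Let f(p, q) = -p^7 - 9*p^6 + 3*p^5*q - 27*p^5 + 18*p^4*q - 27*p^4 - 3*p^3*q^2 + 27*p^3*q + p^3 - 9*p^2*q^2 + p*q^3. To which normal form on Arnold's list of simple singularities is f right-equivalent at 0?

E7

The Hessian of f at 0 has rank 0. Corank 2; j^3 = p^3 is a perfect cube, so E-series; the 4-jet and mu = 7 give E_7.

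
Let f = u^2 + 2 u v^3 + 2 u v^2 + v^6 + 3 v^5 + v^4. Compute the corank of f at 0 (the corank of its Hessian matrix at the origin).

1

Hessian at 0 has rank 1.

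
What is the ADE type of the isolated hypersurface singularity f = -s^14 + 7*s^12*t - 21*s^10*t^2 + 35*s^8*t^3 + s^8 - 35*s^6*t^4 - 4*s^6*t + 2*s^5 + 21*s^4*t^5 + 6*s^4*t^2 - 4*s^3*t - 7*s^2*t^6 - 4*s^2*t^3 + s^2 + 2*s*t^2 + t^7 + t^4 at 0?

The Hessian of f at 0 has rank 1. Corank 1: A-series; mu = 6 gives A_6.

A_6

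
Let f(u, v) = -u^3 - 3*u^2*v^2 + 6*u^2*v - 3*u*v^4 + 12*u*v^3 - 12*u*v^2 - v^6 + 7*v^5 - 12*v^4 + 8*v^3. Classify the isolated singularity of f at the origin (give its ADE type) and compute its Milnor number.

The Hessian of f at 0 has rank 0. Corank 2; j^3 = -(u - 2*v)^3 is a perfect cube, so E-series; the 5-jet and mu = 8 give E_8.

Type E_8, Milnor number mu = 8.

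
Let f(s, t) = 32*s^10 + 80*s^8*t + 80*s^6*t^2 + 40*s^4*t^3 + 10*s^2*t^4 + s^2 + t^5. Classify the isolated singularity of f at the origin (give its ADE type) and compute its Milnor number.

The Hessian of f at 0 is [[2, 0], [0, 0]] with rank 1, so corank 1. A Groebner basis of the Jacobian ideal J(f) in C{s,t} is {t^4, s}; counting standard monomials gives mu = 4. Corank 1: A-series; mu = 4 gives A_4.

Type A4, Milnor number mu = 4.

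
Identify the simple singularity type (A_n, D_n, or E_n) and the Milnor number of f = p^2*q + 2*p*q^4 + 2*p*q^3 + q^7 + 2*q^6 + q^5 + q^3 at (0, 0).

Type D_4, Milnor number mu = 4.

The Hessian of f at 0 has rank 0. Corank 2; j^3 = q*(p^2 + q^2) splits into three distinct lines over C (the quadratic factor has nonzero discriminant), so D_4.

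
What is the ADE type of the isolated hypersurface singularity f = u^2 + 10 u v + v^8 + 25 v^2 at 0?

A_7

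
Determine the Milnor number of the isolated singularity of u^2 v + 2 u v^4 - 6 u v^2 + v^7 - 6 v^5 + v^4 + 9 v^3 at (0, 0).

5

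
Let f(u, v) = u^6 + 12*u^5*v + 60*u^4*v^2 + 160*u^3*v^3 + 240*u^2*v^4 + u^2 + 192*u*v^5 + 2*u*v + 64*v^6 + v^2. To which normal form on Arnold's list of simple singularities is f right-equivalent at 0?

A5

The Hessian of f at 0 has rank 1. Corank 1: A-series; mu = 5 gives A_5.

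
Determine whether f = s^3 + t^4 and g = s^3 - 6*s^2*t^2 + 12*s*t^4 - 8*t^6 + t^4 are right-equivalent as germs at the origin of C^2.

The Hessian of f at 0 has rank 0. Corank 2; j^3 = s^3 is a perfect cube, so E-series; the 4-jet and mu = 6 give E_6. The Hessian of g at 0 has rank 0. Corank 2; j^3 = s^3 is a perfect cube, so E-series; the 4-jet and mu = 6 give E_6. Both have type E_6, hence right-equivalent.

Yes.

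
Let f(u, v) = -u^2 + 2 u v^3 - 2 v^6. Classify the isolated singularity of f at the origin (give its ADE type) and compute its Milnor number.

The Hessian of f at 0 has rank 1. Corank 1: A-series; mu = 5 gives A_5.

Type A_{5}, Milnor number mu = 5.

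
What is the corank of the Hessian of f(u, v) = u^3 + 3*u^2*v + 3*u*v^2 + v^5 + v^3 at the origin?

The Hessian at 0 is [[0, 0], [0, 0]] of rank 0; hence corank 2.

2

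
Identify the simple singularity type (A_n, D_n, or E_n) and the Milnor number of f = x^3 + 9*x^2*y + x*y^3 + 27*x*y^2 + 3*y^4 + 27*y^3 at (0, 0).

Type E7, Milnor number mu = 7.

The Hessian of f at 0 has rank 0. Corank 2; j^3 = (x + 3*y)^3 is a perfect cube, so E-series; the 4-jet and mu = 7 give E_7.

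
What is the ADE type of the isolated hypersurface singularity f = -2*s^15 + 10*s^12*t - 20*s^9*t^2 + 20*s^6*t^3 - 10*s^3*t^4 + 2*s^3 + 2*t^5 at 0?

E_8

The Hessian of f at 0 is [[0, 0], [0, 0]] with rank 0, so corank 2. A Groebner basis of the Jacobian ideal J(f) in C{s,t} is {t^4, s^2}; counting standard monomials gives mu = 8. Corank 2; j^3 = 2*s^3 is a perfect cube, so E-series; the 5-jet and mu = 8 give E_8.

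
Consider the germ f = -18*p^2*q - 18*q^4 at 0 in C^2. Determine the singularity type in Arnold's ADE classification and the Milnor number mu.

Type D5, Milnor number mu = 5.

The Hessian of f at 0 has rank 0. Corank 2; j^3 = -18*p^2*q has shape L^2 M (L != M), so D-series; mu = 5 gives D_5.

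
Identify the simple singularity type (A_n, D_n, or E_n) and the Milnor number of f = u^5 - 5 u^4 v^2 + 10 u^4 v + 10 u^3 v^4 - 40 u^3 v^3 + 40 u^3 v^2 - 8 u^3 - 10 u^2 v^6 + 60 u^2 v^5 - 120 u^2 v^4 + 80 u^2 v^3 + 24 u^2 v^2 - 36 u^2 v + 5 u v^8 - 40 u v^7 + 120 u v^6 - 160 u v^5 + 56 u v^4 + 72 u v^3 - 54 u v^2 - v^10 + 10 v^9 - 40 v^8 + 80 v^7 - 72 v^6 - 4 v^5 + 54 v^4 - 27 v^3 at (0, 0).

Type E8, Milnor number mu = 8.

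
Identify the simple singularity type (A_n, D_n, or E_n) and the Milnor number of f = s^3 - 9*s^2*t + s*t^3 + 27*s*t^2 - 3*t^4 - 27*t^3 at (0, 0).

Type E_7, Milnor number mu = 7.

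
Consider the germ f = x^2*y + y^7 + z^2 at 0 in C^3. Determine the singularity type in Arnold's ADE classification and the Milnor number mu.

Type D8, Milnor number mu = 8.

The Hessian of f at 0 has rank 1. Corank 2; j^3 = x^2*y has shape L^2 M (L != M), so D-series; mu = 8 gives D_8.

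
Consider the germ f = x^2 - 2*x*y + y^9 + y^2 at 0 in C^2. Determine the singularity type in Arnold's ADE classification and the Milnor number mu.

The Hessian of f at 0 has rank 1. Corank 1: A-series; mu = 8 gives A_8.

Type A_{8}, Milnor number mu = 8.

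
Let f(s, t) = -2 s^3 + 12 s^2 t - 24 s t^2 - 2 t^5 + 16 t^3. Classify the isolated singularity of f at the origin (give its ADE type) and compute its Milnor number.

Type E8, Milnor number mu = 8.

The Hessian of f at 0 has rank 0. Corank 2; j^3 = -2*(s - 2*t)^3 is a perfect cube, so E-series; the 5-jet and mu = 8 give E_8.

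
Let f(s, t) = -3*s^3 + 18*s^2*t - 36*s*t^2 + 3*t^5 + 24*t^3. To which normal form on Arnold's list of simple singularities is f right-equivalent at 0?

E_8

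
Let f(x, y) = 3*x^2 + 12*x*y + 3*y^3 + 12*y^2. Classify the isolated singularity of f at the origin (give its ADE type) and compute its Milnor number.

Type A_2, Milnor number mu = 2.

The Hessian of f at 0 is [[6, 12], [12, 24]] with rank 1, so corank 1. A Groebner basis of the Jacobian ideal J(f) in C{x,y} is {y^2, x + 2*y}; counting standard monomials gives mu = 2. Corank 1: A-series; mu = 2 gives A_2.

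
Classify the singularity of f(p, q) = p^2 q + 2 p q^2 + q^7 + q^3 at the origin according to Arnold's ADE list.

D8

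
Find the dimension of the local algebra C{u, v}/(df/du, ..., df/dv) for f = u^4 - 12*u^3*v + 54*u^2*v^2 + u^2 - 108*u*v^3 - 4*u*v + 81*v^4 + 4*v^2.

The Hessian of f at 0 has rank 1. Corank 1: A-series; mu = 3 gives A_3.

3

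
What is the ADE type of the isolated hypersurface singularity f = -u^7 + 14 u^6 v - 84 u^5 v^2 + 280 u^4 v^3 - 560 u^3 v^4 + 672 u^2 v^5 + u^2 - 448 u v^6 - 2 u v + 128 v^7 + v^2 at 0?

The Hessian of f at 0 is [[2, -2], [-2, 2]] with rank 1, so corank 1. A Groebner basis of the Jacobian ideal J(f) in C{u,v} is {v^6, u - v}; counting standard monomials gives mu = 6. Corank 1: A-series; mu = 6 gives A_6.

A_6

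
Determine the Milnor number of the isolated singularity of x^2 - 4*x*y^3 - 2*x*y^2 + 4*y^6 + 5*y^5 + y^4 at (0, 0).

4

The Hessian of f at 0 is [[2, 0], [0, 0]] with rank 1, so corank 1. A Groebner basis of the Jacobian ideal J(f) in C{x,y} is {-x/2 + y^3 + y^2/2, x^2, x*y - x/2 + y^2/2}; counting standard monomials gives mu = 4. Corank 1: A-series; mu = 4 gives A_4.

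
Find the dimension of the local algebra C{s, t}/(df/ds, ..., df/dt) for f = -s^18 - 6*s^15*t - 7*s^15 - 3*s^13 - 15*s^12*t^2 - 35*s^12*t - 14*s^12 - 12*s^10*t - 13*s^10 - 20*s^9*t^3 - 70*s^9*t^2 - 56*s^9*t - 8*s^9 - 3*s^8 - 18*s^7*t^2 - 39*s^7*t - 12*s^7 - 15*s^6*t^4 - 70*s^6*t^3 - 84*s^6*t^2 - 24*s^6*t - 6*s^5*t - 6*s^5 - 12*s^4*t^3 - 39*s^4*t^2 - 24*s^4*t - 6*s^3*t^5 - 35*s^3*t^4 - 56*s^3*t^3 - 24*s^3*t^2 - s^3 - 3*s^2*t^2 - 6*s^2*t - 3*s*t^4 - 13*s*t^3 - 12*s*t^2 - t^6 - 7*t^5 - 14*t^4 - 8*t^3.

7

The Hessian of f at 0 has rank 0. Corank 2; j^3 = -(s + 2*t)^3 is a perfect cube, so E-series; the 4-jet and mu = 7 give E_7.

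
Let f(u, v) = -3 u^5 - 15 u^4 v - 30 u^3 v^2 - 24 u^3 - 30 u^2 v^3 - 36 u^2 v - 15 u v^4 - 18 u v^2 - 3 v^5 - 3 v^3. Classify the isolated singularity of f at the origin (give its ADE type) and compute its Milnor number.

The Hessian of f at 0 is [[0, 0], [0, 0]] with rank 0, so corank 2. A Groebner basis of the Jacobian ideal J(f) in C{u,v} is {v^5, u*v^3 + 5*v^4/8, u^2 + u*v + v^2/4}; counting standard monomials gives mu = 8. Corank 2; j^3 = -3*(2*u + v)^3 is a perfect cube, so E-series; the 5-jet and mu = 8 give E_8.

Type E_{8}, Milnor number mu = 8.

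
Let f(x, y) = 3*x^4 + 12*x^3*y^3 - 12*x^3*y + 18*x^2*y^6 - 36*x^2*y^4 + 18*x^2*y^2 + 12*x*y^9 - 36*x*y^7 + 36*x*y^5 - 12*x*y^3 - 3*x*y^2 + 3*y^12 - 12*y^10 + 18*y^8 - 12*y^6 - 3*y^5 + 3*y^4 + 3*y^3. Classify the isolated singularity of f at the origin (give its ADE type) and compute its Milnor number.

Type D_5, Milnor number mu = 5.

The Hessian of f at 0 has rank 0. Corank 2; j^3 = -3*y^2*(x - y) has shape L^2 M (L != M), so D-series; mu = 5 gives D_5.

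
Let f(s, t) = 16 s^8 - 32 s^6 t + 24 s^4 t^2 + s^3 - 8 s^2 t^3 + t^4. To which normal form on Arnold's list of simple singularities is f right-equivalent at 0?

E_6

The Hessian of f at 0 has rank 0. Corank 2; j^3 = s^3 is a perfect cube, so E-series; the 4-jet and mu = 6 give E_6.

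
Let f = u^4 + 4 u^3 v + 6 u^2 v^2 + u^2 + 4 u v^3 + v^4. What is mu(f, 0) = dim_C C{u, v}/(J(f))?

The Hessian of f at 0 has rank 1. Corank 1: A-series; mu = 3 gives A_3.

3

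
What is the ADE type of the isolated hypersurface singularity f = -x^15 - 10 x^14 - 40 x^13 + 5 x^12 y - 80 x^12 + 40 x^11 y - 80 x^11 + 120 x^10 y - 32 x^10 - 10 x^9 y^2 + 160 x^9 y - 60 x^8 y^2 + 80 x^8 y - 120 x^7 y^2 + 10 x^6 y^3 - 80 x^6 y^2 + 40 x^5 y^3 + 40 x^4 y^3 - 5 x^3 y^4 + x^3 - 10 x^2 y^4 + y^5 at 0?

E8

The Hessian of f at 0 has rank 0. Corank 2; j^3 = x^3 is a perfect cube, so E-series; the 5-jet and mu = 8 give E_8.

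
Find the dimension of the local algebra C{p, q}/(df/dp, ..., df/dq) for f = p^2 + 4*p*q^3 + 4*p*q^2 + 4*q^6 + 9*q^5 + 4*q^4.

4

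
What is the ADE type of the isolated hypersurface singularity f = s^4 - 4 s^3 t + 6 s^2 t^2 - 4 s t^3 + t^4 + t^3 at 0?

E_6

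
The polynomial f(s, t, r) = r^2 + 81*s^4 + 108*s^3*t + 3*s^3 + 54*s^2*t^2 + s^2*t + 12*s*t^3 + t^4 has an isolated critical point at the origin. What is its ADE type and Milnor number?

Type D_5, Milnor number mu = 5.

The Hessian of f at 0 has rank 1. Corank 2; j^3 = s^2*(3*s + t) has shape L^2 M (L != M), so D-series; mu = 5 gives D_5.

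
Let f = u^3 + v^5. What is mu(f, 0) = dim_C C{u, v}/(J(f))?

8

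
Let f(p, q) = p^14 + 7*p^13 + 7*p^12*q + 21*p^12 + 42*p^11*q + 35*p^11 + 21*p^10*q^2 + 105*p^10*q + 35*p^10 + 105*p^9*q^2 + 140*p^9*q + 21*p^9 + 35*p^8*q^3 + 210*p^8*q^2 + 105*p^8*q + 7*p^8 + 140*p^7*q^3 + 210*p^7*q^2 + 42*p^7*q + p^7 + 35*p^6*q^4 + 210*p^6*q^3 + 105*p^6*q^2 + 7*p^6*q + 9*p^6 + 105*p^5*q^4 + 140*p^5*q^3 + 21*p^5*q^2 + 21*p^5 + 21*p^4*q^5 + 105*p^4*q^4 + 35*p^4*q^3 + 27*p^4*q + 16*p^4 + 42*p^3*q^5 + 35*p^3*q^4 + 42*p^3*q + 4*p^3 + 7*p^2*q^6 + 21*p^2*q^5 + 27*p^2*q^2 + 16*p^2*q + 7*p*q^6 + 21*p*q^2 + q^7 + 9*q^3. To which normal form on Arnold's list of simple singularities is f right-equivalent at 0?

The Hessian of f at 0 is [[0, 0], [0, 0]] with rank 0, so corank 2. A Groebner basis of the Jacobian ideal J(f) in C{p,q} is {630752*p^2/4767093 + p*q^3 - 471944*p*q^2/176559 + 4726160*p*q/4767093 - 353678*q^3/176559 + 1890016*q^2/1589031, -3782720*p^2/14301279 + 6609680*p*q^2/1589031 - 26462912*p*q/14301279 + q^4 + 471832*q^3/176559 - 10394416*q^2/4767093, p^3 + 39198*p^2/58853 + 378*p*q^2/58853 + 58629*p*q/58853 + 189*q^3/58853 - 252*q^2/58853, p^2*q + 112*p^2/176559 - 378*p*q^2/58853 + 118378*p*q/176559 - 189*q^3/58853 + 59105*q^2/58853}; counting standard monomials gives mu = 8. Corank 2; j^3 = (p + q)*(2*p + 3*q)^2 has shape L^2 M (L != M), so D-series; mu = 8 gives D_8.

D8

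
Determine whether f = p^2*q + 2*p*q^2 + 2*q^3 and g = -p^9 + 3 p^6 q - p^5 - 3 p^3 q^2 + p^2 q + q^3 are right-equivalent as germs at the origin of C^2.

Yes.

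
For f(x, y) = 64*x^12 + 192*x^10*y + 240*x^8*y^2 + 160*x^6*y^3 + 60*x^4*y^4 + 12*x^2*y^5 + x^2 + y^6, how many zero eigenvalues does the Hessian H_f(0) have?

1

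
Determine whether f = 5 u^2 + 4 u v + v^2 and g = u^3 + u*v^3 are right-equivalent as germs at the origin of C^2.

No.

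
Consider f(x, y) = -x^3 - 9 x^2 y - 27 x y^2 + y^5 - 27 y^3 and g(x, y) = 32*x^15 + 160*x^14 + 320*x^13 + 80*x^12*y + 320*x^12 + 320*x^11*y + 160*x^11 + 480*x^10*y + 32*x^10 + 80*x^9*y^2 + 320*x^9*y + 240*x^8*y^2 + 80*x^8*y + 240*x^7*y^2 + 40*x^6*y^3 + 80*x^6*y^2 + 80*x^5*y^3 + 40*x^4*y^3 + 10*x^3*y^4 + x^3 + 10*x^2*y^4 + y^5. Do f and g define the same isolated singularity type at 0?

Yes.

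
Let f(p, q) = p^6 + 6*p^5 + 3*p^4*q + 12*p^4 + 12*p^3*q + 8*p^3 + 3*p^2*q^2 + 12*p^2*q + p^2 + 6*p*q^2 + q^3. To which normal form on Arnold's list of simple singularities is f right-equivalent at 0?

The Hessian of f at 0 has rank 1. Corank 1: A-series; mu = 2 gives A_2.

A_2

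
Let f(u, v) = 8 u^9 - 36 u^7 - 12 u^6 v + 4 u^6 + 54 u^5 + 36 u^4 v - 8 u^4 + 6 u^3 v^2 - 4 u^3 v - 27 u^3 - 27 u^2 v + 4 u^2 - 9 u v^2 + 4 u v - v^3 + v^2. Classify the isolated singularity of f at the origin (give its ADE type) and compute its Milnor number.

Type A_2, Milnor number mu = 2.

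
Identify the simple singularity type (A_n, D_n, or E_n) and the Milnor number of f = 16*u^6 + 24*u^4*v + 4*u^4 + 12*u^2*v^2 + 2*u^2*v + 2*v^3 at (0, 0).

Type D_4, Milnor number mu = 4.

The Hessian of f at 0 has rank 0. Corank 2; j^3 = 2*v*(u^2 + v^2) splits into three distinct lines over C (the quadratic factor has nonzero discriminant), so D_4.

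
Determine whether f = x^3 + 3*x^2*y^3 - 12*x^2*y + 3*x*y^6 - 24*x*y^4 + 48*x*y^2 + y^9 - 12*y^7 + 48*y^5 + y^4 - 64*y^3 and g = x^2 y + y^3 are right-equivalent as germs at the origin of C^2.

No.

The Hessian of f at 0 is [[0, 0], [0, 0]] with rank 0, so corank 2. A Groebner basis of the Jacobian ideal J(f) in C{x,y} is {y^3, x^2 - 8*x*y + 16*y^2}; counting standard monomials gives mu = 6. Corank 2; j^3 = (x - 4*y)^3 is a perfect cube, so E-series; the 4-jet and mu = 6 give E_6. The Hessian of g at 0 is [[0, 0], [0, 0]] with rank 0, so corank 2. A Groebner basis of the Jacobian ideal J(g) in C{x,y} is {y^3, x^2 + 3*y^2, x*y}; counting standard monomials gives mu = 4. Corank 2; j^3 = y*(x^2 + y^2) splits into three distinct lines over C (the quadratic factor has nonzero discriminant), so D_4. f is E_6 but g is D_4, hence not right-equivalent.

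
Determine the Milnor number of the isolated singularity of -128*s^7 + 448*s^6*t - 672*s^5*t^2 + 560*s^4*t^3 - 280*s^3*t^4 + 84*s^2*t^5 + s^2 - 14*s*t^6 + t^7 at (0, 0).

6

The Hessian of f at 0 has rank 1. Corank 1: A-series; mu = 6 gives A_6.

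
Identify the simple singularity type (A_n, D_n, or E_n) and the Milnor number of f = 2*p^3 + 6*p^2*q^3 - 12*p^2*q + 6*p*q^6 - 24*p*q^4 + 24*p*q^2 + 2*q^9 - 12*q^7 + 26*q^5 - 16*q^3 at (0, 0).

The Hessian of f at 0 has rank 0. Corank 2; j^3 = 2*(p - 2*q)^3 is a perfect cube, so E-series; the 5-jet and mu = 8 give E_8.

Type E8, Milnor number mu = 8.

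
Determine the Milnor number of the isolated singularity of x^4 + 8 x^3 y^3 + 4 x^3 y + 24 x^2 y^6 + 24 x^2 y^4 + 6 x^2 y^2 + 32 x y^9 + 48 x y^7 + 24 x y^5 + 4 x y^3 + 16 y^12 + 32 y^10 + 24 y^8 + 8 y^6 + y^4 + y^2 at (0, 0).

3

The Hessian of f at 0 is [[0, 0], [0, 2]] with rank 1, so corank 1. A Groebner basis of the Jacobian ideal J(f) in C{x,y} is {x^3, y}; counting standard monomials gives mu = 3. Corank 1: A-series; mu = 3 gives A_3.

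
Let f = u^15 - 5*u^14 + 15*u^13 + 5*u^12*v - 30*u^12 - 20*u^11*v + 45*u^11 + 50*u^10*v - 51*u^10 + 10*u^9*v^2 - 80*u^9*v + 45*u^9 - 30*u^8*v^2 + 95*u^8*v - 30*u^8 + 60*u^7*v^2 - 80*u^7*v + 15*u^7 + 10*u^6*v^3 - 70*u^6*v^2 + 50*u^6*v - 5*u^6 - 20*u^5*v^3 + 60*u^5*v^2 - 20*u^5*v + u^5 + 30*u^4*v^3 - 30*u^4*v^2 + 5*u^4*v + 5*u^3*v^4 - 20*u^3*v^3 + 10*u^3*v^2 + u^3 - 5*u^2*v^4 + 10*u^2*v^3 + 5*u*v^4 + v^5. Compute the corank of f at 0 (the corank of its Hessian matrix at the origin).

2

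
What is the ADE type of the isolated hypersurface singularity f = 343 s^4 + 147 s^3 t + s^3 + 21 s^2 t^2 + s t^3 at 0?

The Hessian of f at 0 has rank 0. Corank 2; j^3 = s^3 is a perfect cube, so E-series; the 4-jet and mu = 7 give E_7.

E_{7}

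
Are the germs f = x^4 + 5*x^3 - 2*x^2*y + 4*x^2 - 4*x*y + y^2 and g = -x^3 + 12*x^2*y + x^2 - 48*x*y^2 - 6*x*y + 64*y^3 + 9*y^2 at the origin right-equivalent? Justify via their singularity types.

The Hessian of f at 0 has rank 1. Corank 1: A-series; mu = 2 gives A_2. The Hessian of g at 0 has rank 1. Corank 1: A-series; mu = 2 gives A_2. Both have type A_2, hence right-equivalent.

Yes.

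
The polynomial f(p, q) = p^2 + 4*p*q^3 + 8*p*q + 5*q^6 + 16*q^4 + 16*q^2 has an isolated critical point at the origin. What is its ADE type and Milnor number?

Type A_5, Milnor number mu = 5.

The Hessian of f at 0 has rank 1. Corank 1: A-series; mu = 5 gives A_5.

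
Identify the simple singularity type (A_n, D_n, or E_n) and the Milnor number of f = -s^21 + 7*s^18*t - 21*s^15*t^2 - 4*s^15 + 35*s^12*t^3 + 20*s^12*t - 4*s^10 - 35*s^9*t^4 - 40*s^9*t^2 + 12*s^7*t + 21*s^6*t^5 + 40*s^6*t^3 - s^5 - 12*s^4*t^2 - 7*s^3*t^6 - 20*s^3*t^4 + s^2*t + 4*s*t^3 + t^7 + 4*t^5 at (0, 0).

Type D8, Milnor number mu = 8.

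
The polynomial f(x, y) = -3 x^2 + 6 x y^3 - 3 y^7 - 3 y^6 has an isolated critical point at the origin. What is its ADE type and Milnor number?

The Hessian of f at 0 is [[-6, 0], [0, 0]] with rank 1, so corank 1. A Groebner basis of the Jacobian ideal J(f) in C{x,y} is {-x + y^3, x^2}; counting standard monomials gives mu = 6. Corank 1: A-series; mu = 6 gives A_6.

Type A6, Milnor number mu = 6.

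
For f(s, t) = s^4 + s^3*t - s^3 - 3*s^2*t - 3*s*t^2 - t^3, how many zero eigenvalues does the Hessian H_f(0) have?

2

Hessian at 0 has rank 0.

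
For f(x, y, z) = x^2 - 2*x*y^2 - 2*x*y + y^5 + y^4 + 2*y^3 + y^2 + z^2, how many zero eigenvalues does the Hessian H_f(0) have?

1

The Hessian at 0 is [[2, -2, 0], [-2, 2, 0], [0, 0, 2]] of rank 2; hence corank 1.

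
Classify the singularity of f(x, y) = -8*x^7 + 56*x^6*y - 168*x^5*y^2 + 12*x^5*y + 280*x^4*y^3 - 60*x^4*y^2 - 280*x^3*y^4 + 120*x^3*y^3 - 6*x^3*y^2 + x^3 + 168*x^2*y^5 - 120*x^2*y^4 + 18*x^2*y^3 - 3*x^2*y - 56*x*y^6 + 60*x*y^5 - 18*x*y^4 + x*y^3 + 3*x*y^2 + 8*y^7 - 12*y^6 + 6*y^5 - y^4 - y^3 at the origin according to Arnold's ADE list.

The Hessian of f at 0 is [[0, 0], [0, 0]] with rank 0, so corank 2. A Groebner basis of the Jacobian ideal J(f) in C{x,y} is {x^3 - 3*x^2*y - 6*x^2 + 12*x*y - 6*y^2, 3*x^2 + x*y^2 - 6*x*y + 3*y^2, 3*x^2 - 6*x*y + y^3 + 3*y^2}; counting standard monomials gives mu = 7. Corank 2; j^3 = (x - y)^3 is a perfect cube, so E-series; the 4-jet and mu = 7 give E_7.

E_{7}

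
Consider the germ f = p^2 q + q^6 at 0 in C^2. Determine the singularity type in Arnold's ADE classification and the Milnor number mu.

Type D_7, Milnor number mu = 7.

The Hessian of f at 0 has rank 0. Corank 2; j^3 = p^2*q has shape L^2 M (L != M), so D-series; mu = 7 gives D_7.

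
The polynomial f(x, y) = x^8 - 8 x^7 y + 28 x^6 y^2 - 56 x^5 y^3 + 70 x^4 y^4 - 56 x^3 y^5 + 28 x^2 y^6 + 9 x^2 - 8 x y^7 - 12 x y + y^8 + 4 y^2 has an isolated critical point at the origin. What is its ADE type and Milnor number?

Type A7, Milnor number mu = 7.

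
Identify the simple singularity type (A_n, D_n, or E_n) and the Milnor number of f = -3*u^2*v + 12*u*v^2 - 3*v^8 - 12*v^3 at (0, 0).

The Hessian of f at 0 is [[0, 0], [0, 0]] with rank 0, so corank 2. A Groebner basis of the Jacobian ideal J(f) in C{u,v} is {u^2/8 + v^7 - v^2/2, u^3 - 8*v^3, u*v - 2*v^2}; counting standard monomials gives mu = 9. Corank 2; j^3 = -3*v*(u - 2*v)^2 has shape L^2 M (L != M), so D-series; mu = 9 gives D_9.

Type D_9, Milnor number mu = 9.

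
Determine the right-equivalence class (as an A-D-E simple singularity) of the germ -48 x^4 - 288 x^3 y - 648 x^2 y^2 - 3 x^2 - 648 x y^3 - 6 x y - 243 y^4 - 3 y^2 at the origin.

A_3

The Hessian of f at 0 has rank 1. Corank 1: A-series; mu = 3 gives A_3.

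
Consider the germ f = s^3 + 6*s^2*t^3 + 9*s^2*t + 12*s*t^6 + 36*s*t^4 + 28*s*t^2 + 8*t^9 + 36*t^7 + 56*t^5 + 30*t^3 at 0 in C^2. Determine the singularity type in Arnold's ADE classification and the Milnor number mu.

The Hessian of f at 0 is [[0, 0], [0, 0]] with rank 0, so corank 2. A Groebner basis of the Jacobian ideal J(f) in C{s,t} is {t^3, s^2 - 26*t^2/3, s*t + 3*t^2}; counting standard monomials gives mu = 4. Corank 2; j^3 = (s + 3*t)*(s^2 + 6*s*t + 10*t^2) splits into three distinct lines over C (the quadratic factor has nonzero discriminant), so D_4.

Type D4, Milnor number mu = 4.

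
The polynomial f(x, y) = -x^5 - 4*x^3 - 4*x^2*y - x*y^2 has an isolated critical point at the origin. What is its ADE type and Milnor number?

The Hessian of f at 0 has rank 0. Corank 2; j^3 = -x*(2*x + y)^2 has shape L^2 M (L != M), so D-series; mu = 6 gives D_6.

Type D_{6}, Milnor number mu = 6.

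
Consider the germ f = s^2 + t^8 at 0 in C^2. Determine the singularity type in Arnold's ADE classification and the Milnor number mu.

Type A_{7}, Milnor number mu = 7.

The Hessian of f at 0 is [[2, 0], [0, 0]] with rank 1, so corank 1. A Groebner basis of the Jacobian ideal J(f) in C{s,t} is {t^7, s}; counting standard monomials gives mu = 7. Corank 1: A-series; mu = 7 gives A_7.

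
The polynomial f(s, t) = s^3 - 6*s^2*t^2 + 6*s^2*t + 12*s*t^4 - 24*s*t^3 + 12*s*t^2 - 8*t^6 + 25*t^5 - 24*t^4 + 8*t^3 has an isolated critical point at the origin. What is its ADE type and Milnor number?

Type E_{8}, Milnor number mu = 8.

The Hessian of f at 0 has rank 0. Corank 2; j^3 = (s + 2*t)^3 is a perfect cube, so E-series; the 5-jet and mu = 8 give E_8.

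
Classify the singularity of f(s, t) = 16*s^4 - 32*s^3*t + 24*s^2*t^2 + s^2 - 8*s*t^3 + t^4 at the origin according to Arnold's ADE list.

A_{3}

The Hessian of f at 0 has rank 1. Corank 1: A-series; mu = 3 gives A_3.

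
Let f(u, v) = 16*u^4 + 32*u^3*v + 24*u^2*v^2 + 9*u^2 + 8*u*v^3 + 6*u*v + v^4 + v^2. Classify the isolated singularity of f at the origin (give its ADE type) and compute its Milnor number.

Type A_{3}, Milnor number mu = 3.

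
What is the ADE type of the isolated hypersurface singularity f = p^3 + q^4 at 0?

E6

The Hessian of f at 0 is [[0, 0], [0, 0]] with rank 0, so corank 2. A Groebner basis of the Jacobian ideal J(f) in C{p,q} is {q^3, p^2}; counting standard monomials gives mu = 6. Corank 2; j^3 = p^3 is a perfect cube, so E-series; the 4-jet and mu = 6 give E_6.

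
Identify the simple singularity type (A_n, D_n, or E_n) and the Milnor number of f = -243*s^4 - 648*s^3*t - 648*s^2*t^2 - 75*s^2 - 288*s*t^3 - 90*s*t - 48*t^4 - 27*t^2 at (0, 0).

Type A_{3}, Milnor number mu = 3.

The Hessian of f at 0 has rank 1. Corank 1: A-series; mu = 3 gives A_3.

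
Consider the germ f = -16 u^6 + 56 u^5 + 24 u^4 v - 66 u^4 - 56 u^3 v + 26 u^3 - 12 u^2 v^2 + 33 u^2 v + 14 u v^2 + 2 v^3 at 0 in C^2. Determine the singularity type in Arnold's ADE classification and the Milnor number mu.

Type D_4, Milnor number mu = 4.

The Hessian of f at 0 has rank 0. Corank 2; j^3 = (2*u + v)*(13*u^2 + 10*u*v + 2*v^2) splits into three distinct lines over C (the quadratic factor has nonzero discriminant), so D_4.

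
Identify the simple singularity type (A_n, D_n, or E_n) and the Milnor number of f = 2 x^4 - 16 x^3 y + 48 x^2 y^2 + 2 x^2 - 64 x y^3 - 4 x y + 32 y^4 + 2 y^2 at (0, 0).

Type A_3, Milnor number mu = 3.

The Hessian of f at 0 is [[4, -4], [-4, 4]] with rank 1, so corank 1. A Groebner basis of the Jacobian ideal J(f) in C{x,y} is {y^3, x - y}; counting standard monomials gives mu = 3. Corank 1: A-series; mu = 3 gives A_3.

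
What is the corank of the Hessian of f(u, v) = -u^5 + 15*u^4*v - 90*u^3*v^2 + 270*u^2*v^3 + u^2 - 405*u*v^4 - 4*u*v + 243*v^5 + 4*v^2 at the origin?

1

Hessian at 0 has rank 1.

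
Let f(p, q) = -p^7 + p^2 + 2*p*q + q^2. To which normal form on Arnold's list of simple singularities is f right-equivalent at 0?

A_6

The Hessian of f at 0 has rank 1. Corank 1: A-series; mu = 6 gives A_6.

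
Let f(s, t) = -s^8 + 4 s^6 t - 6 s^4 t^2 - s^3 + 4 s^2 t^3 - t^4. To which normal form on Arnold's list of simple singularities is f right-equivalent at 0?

E_6

The Hessian of f at 0 has rank 0. Corank 2; j^3 = -s^3 is a perfect cube, so E-series; the 4-jet and mu = 6 give E_6.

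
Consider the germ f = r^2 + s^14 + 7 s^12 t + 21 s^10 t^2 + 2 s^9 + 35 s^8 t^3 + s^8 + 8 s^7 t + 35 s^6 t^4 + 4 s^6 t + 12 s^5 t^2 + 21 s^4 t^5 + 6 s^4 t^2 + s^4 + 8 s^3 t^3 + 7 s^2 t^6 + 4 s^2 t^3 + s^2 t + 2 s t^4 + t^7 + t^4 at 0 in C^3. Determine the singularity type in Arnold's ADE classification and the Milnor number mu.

Type D5, Milnor number mu = 5.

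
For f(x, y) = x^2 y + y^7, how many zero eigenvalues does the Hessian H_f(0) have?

2

The Hessian at 0 is [[0, 0], [0, 0]] of rank 0; hence corank 2.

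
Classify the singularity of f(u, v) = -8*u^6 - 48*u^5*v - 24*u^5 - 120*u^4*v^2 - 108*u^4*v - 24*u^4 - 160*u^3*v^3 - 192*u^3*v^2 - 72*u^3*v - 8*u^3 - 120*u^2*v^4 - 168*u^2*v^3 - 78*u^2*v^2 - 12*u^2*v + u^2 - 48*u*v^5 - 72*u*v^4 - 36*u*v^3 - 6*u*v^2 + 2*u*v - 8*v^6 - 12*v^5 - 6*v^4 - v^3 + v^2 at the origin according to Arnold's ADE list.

A2

The Hessian of f at 0 has rank 1. Corank 1: A-series; mu = 2 gives A_2.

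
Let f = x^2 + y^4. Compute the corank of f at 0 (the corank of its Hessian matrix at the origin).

Hessian at 0 has rank 1.

1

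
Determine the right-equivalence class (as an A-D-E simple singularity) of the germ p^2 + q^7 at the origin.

The Hessian of f at 0 is [[2, 0], [0, 0]] with rank 1, so corank 1. A Groebner basis of the Jacobian ideal J(f) in C{p,q} is {q^6, p}; counting standard monomials gives mu = 6. Corank 1: A-series; mu = 6 gives A_6.

A_6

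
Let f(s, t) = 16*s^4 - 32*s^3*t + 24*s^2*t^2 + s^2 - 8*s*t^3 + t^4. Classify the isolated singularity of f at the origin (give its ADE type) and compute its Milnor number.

Type A3, Milnor number mu = 3.

The Hessian of f at 0 has rank 1. Corank 1: A-series; mu = 3 gives A_3.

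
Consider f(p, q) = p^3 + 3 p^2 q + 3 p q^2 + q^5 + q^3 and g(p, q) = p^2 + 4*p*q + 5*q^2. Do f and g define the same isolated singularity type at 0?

No.

The Hessian of f at 0 has rank 0. Corank 2; j^3 = (p + q)^3 is a perfect cube, so E-series; the 5-jet and mu = 8 give E_8. The Hessian of g at 0 has rank 2. Corank 0: nondegenerate Morse point, so A_1. f is E_8 but g is A_1, hence not right-equivalent.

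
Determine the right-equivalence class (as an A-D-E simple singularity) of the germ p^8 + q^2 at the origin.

A7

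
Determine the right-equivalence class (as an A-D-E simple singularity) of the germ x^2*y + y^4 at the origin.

D5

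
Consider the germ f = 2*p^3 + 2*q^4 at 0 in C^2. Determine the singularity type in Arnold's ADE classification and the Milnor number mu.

Type E_6, Milnor number mu = 6.

The Hessian of f at 0 is [[0, 0], [0, 0]] with rank 0, so corank 2. A Groebner basis of the Jacobian ideal J(f) in C{p,q} is {q^3, p^2}; counting standard monomials gives mu = 6. Corank 2; j^3 = 2*p^3 is a perfect cube, so E-series; the 4-jet and mu = 6 give E_6.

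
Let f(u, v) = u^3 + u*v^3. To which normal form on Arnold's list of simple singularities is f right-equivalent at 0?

E_7

The Hessian of f at 0 has rank 0. Corank 2; j^3 = u^3 is a perfect cube, so E-series; the 4-jet and mu = 7 give E_7.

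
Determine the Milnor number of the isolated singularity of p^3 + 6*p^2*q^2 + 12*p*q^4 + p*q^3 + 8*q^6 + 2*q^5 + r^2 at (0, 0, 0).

7

The Hessian of f at 0 has rank 1. Corank 2; j^3 = p^3 is a perfect cube, so E-series; the 4-jet and mu = 7 give E_7.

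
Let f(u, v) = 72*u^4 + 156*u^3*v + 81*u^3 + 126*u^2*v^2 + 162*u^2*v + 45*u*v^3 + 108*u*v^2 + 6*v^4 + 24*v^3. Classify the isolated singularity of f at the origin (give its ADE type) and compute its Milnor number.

The Hessian of f at 0 has rank 0. Corank 2; j^3 = 3*(3*u + 2*v)^3 is a perfect cube, so E-series; the 4-jet and mu = 7 give E_7.

Type E_7, Milnor number mu = 7.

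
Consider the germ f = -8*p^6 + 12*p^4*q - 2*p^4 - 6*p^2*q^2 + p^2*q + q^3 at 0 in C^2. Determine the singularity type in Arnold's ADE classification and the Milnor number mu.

Type D_{4}, Milnor number mu = 4.

The Hessian of f at 0 is [[0, 0], [0, 0]] with rank 0, so corank 2. A Groebner basis of the Jacobian ideal J(f) in C{p,q} is {q^3, p^2 + 3*q^2, p*q}; counting standard monomials gives mu = 4. Corank 2; j^3 = q*(p^2 + q^2) splits into three distinct lines over C (the quadratic factor has nonzero discriminant), so D_4.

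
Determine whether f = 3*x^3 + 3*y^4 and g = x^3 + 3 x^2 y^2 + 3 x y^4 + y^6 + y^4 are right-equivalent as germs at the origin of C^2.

The Hessian of f at 0 is [[0, 0], [0, 0]] with rank 0, so corank 2. A Groebner basis of the Jacobian ideal J(f) in C{x,y} is {y^3, x^2}; counting standard monomials gives mu = 6. Corank 2; j^3 = 3*x^3 is a perfect cube, so E-series; the 4-jet and mu = 6 give E_6. The Hessian of g at 0 is [[0, 0], [0, 0]] with rank 0, so corank 2. A Groebner basis of the Jacobian ideal J(g) in C{x,y} is {x^3, x^2*y, x^2/2 + x*y^2, y^3}; counting standard monomials gives mu = 6. Corank 2; j^3 = x^3 is a perfect cube, so E-series; the 4-jet and mu = 6 give E_6. Both have type E_6, hence right-equivalent.

Yes.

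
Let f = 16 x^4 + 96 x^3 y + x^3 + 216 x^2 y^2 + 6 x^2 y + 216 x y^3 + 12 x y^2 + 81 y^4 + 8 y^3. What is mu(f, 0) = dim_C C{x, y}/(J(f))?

6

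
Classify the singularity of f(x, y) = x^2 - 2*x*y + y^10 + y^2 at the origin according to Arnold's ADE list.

A_9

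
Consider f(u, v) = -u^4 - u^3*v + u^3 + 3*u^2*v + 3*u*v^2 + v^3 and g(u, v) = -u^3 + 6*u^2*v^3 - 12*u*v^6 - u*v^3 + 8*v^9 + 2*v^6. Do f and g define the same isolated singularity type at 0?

Yes.

The Hessian of f at 0 is [[0, 0], [0, 0]] with rank 0, so corank 2. A Groebner basis of the Jacobian ideal J(f) in C{u,v} is {3*u^2 + 6*u*v + v^4 + v^3 + 3*v^2, u^3 - 3*u^2 - 6*u*v - 3*v^2, u^2*v + 3*u^2 + 6*u*v + 3*v^2, -2*u^2 + u*v^2 - 4*u*v + v^3/3 - 2*v^2}; counting standard monomials gives mu = 7. Corank 2; j^3 = (u + v)^3 is a perfect cube, so E-series; the 4-jet and mu = 7 give E_7. The Hessian of g at 0 is [[0, 0], [0, 0]] with rank 0, so corank 2. A Groebner basis of the Jacobian ideal J(g) in C{u,v} is {u^3, u*v^2, 3*u^2 + v^3}; counting standard monomials gives mu = 7. Corank 2; j^3 = -u^3 is a perfect cube, so E-series; the 4-jet and mu = 7 give E_7. Both have type E_7, hence right-equivalent.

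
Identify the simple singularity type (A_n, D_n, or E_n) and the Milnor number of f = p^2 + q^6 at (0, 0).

The Hessian of f at 0 is [[2, 0], [0, 0]] with rank 1, so corank 1. A Groebner basis of the Jacobian ideal J(f) in C{p,q} is {q^5, p}; counting standard monomials gives mu = 5. Corank 1: A-series; mu = 5 gives A_5.

Type A_5, Milnor number mu = 5.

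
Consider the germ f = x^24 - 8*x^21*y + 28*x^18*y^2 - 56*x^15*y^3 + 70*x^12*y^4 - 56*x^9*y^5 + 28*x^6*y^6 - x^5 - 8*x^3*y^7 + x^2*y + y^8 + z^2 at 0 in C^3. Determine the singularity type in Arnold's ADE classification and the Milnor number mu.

Type D_{9}, Milnor number mu = 9.

The Hessian of f at 0 is [[0, 0, 0], [0, 0, 0], [0, 0, 2]] with rank 1, so corank 2. A Groebner basis of the Jacobian ideal J(f) in C{x,y,z} is {x^2/8 + y^7, x^3, x*y, z}; counting standard monomials gives mu = 9. Corank 2; j^3 = x^2*y has shape L^2 M (L != M), so D-series; mu = 9 gives D_9.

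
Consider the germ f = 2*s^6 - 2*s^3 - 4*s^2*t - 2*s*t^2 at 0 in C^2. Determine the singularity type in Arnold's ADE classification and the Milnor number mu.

Type D7, Milnor number mu = 7.

The Hessian of f at 0 has rank 0. Corank 2; j^3 = -2*s*(s + t)^2 has shape L^2 M (L != M), so D-series; mu = 7 gives D_7.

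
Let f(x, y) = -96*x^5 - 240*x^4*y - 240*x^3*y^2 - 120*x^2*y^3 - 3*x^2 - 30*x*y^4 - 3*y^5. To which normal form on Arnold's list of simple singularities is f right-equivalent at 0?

A_{4}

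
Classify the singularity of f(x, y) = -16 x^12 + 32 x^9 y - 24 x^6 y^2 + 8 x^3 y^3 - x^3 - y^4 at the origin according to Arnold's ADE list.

E_6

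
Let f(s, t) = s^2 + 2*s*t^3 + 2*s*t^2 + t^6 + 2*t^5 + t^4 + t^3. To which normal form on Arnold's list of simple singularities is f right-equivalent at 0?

The Hessian of f at 0 has rank 1. Corank 1: A-series; mu = 2 gives A_2.

A_2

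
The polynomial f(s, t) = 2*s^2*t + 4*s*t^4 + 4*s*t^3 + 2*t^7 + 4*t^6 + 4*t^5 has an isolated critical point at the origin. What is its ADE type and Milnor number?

Type D6, Milnor number mu = 6.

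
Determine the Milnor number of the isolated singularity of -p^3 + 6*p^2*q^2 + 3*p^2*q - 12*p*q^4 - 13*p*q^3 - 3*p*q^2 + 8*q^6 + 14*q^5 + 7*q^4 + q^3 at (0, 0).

The Hessian of f at 0 is [[0, 0], [0, 0]] with rank 0, so corank 2. A Groebner basis of the Jacobian ideal J(f) in C{p,q} is {-p^2/4 + p*q/2 + q^4 - q^3/12 - q^2/4, p^3 - 5*p^2/4 + 5*p*q/2 - 17*q^3/12 - 5*q^2/4, p^2*q - 11*p^2/12 + 11*p*q/6 - 47*q^3/36 - 11*q^2/12, -p^2/2 + p*q^2 + p*q - 7*q^3/6 - q^2/2}; counting standard monomials gives mu = 7. Corank 2; j^3 = -(p - q)^3 is a perfect cube, so E-series; the 4-jet and mu = 7 give E_7.

7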